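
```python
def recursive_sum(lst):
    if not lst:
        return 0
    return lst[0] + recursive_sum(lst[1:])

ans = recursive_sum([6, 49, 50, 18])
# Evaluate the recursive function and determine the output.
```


recursive_sum([6, 49, 50, 18])
= 6 + recursive_sum([49, 50, 18])
= 6 + 49 + recursive_sum([50, 18])
= 6 + 49 + 50 + recursive_sum([18])
= 6 + 49 + 50 + 18 + recursive_sum([])
= 6 + 49 + 50 + 18 + 0
= 123


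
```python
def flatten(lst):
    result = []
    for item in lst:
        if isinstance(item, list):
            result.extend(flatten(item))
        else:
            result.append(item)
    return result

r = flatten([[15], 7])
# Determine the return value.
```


flatten([[15], 7])
Processing each element:
  [15] is a list -> flatten recursively -> [15]
  7 is not a list -> append 7
= [15, 7]


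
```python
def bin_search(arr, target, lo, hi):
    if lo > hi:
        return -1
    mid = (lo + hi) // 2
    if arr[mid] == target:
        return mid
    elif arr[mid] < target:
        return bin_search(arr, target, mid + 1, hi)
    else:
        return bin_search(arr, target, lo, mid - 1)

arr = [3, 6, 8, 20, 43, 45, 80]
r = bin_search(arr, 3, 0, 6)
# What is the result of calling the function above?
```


bin_search(arr, 3, 0, 6)
lo=0, hi=6, mid=3, arr[mid]=20
20 > 3, search left half
lo=0, hi=2, mid=1, arr[mid]=6
6 > 3, search left half
lo=0, hi=0, mid=0, arr[mid]=3
arr[0] == 3, found at index 0
= 0


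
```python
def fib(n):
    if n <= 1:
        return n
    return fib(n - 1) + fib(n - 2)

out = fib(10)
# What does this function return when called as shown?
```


fib(10)
= fib(9) + fib(8)
= (fib(8) + fib(7)) + fib(8)
Computing bottom-up: fib(0)=0, fib(1)=1, fib(2)=1, fib(3)=2, fib(4)=3, fib(5)=5, fib(6)=8, fib(7)=13, fib(8)=21, fib(9)=34, fib(10)=55
= 55


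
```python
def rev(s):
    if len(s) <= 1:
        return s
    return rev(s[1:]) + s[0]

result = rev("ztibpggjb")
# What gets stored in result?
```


rev("ztibpggjb")
= rev("tibpggjb") + "z"
= rev("ibpggjb") + "t" + "z"
= rev("bpggjb") + "i" + "t" + "z"
= rev("pggjb") + "b" + "i" + "t" + "z"
= rev("ggjb") + "p" + "b" + "i" + "t" + "z"
= rev("gjb") + "g" + "p" + "b" + "i" + "t" + "z"
= rev("jb") + "g" + "g" + "p" + "b" + "i" + "t" + "z"
= rev("b") + "j" + "g" + "g" + "p" + "b" + "i" + "t" + "z"
= "b" + "j" + "g" + "g" + "p" + "b" + "i" + "t" + "z"
= "bjggpbitz"


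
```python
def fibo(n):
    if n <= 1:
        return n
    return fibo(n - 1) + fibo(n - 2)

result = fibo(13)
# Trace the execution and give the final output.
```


fibo(13)
= fibo(12) + fibo(11)
= (fibo(11) + fibo(10)) + fibo(11)
Computing bottom-up: fibo(0)=0, fibo(1)=1, fibo(2)=1, fibo(3)=2, fibo(4)=3, fibo(5)=5, fibo(6)=8, fibo(7)=13, fibo(8)=21, fibo(9)=34, fibo(10)=55, fibo(11)=89, fibo(12)=144, fibo(13)=233
= 233


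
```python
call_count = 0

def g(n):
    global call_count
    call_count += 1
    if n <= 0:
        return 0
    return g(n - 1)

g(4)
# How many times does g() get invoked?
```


g(4) calls g(3) calls ... calls g(0)
Total calls: 4 + 1 (for base case) = 5


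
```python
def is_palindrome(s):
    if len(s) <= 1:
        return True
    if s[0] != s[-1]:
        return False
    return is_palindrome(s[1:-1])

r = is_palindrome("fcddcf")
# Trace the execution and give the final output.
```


is_palindrome("fcddcf")
"fcddcf": s[0]='f' == s[-1]='f' -> is_palindrome("cddc")
"cddc": s[0]='c' == s[-1]='c' -> is_palindrome("dd")
"dd": s[0]='d' == s[-1]='d' -> is_palindrome("")
"": len <= 1 -> True
= True


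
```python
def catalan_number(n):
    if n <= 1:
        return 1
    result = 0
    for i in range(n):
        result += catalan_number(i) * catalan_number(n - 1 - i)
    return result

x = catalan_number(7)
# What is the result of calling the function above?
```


catalan_number(7)
= sum of catalan_number(i) * catalan_number(7-1-i) for i in 0..6
First compute sub-values bottom-up:
  catalan_number(0) = 1, catalan_number(1) = 1
  catalan_number(2) = 1*1 + 1*1 = 2
  catalan_number(3) = 1*2 + 1*1 + 2*1 = 5
  catalan_number(4) = 1*5 + 1*2 + 2*1 + 5*1 = 14
  catalan_number(5) = 1*14 + 1*5 + 2*2 + 5*1 + 14*1 = 42
  catalan_number(6) = 1*42 + 1*14 + 2*5 + 5*2 + 14*1 + 42*1 = 132
Now catalan_number(7):
  catalan_number(0)*catalan_number(6) = 1*132 = 132
  catalan_number(1)*catalan_number(5) = 1*42 = 42
  catalan_number(2)*catalan_number(4) = 2*14 = 28
  catalan_number(3)*catalan_number(3) = 5*5 = 25
  catalan_number(4)*catalan_number(2) = 14*2 = 28
  catalan_number(5)*catalan_number(1) = 42*1 = 42
  catalan_number(6)*catalan_number(0) = 132*1 = 132
= 132 + 42 + 28 + 25 + 28 + 42 + 132
= 429


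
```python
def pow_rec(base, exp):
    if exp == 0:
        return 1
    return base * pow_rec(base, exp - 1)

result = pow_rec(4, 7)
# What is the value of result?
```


pow_rec(4, 7)
= 4 * pow_rec(4, 6)
= 4 * 4 * pow_rec(4, 5)
= 4 * 4 * 4 * pow_rec(4, 4)
= 4 * 4 * 4 * 4 * pow_rec(4, 3)
= 4 * 4 * 4 * 4 * 4 * pow_rec(4, 2)
= 4 * 4 * 4 * 4 * 4 * 4 * pow_rec(4, 1)
= 4 * 4 * 4 * 4 * 4 * 4 * 4 * pow_rec(4, 0)
= 4 * 4 * 4 * 4 * 4 * 4 * 4 * 1
= 16384


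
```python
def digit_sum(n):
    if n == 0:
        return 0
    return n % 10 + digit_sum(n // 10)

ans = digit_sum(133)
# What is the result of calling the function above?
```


digit_sum(133)
= 3 + digit_sum(13)
= 3 + 3 + digit_sum(1)
= 3 + 3 + 1 + digit_sum(0)
= 3 + 3 + 1 + 0
= 7


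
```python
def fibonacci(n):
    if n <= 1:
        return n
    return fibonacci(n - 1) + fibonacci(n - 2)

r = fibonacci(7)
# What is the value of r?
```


fibonacci(7)
= fibonacci(6) + fibonacci(5)
= (fibonacci(5) + fibonacci(4)) + fibonacci(5)
Computing bottom-up: fibonacci(0)=0, fibonacci(1)=1, fibonacci(2)=1, fibonacci(3)=2, fibonacci(4)=3, fibonacci(5)=5, fibonacci(6)=8, fibonacci(7)=13
= 13


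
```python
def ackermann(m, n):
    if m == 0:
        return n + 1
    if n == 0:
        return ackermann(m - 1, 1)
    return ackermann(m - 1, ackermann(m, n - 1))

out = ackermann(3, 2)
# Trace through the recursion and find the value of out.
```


ackermann(3, 2)
= ackermann(2, ackermann(3, 1))
First compute ackermann(3, 1) = 13
= ackermann(2, 13)
= 29


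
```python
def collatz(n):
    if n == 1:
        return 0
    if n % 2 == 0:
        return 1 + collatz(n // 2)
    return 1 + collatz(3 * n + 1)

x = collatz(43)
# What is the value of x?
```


collatz(43)
43 is odd -> 3*43+1 = 130 -> collatz(130)
130 is even -> collatz(65)
65 is odd -> 3*65+1 = 196 -> collatz(196)
196 is even -> collatz(98)
98 is even -> collatz(49)
49 is odd -> 3*49+1 = 148 -> collatz(148)
148 is even -> collatz(74)
74 is even -> collatz(37)
37 is odd -> 3*37+1 = 112 -> collatz(112)
112 is even -> collatz(56)
56 is even -> collatz(28)
28 is even -> collatz(14)
14 is even -> collatz(7)
7 is odd -> 3*7+1 = 22 -> collatz(22)
22 is even -> collatz(11)
11 is odd -> 3*11+1 = 34 -> collatz(34)
34 is even -> collatz(17)
17 is odd -> 3*17+1 = 52 -> collatz(52)
52 is even -> collatz(26)
26 is even -> collatz(13)
13 is odd -> 3*13+1 = 40 -> collatz(40)
40 is even -> collatz(20)
20 is even -> collatz(10)
10 is even -> collatz(5)
5 is odd -> 3*5+1 = 16 -> collatz(16)
16 is even -> collatz(8)
8 is even -> collatz(4)
4 is even -> collatz(2)
2 is even -> collatz(1)
Reached 1 after 29 steps
= 29


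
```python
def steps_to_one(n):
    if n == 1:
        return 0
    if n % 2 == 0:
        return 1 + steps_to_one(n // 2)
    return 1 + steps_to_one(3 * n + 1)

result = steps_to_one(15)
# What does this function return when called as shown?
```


steps_to_one(15)
15 is odd -> 3*15+1 = 46 -> steps_to_one(46)
46 is even -> steps_to_one(23)
23 is odd -> 3*23+1 = 70 -> steps_to_one(70)
70 is even -> steps_to_one(35)
35 is odd -> 3*35+1 = 106 -> steps_to_one(106)
106 is even -> steps_to_one(53)
53 is odd -> 3*53+1 = 160 -> steps_to_one(160)
160 is even -> steps_to_one(80)
80 is even -> steps_to_one(40)
40 is even -> steps_to_one(20)
20 is even -> steps_to_one(10)
10 is even -> steps_to_one(5)
5 is odd -> 3*5+1 = 16 -> steps_to_one(16)
16 is even -> steps_to_one(8)
8 is even -> steps_to_one(4)
4 is even -> steps_to_one(2)
2 is even -> steps_to_one(1)
Reached 1 after 17 steps
= 17


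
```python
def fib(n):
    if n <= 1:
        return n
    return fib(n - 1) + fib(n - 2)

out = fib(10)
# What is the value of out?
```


fib(10)
= fib(9) + fib(8)
= (fib(8) + fib(7)) + fib(8)
Computing bottom-up: fib(0)=0, fib(1)=1, fib(2)=1, fib(3)=2, fib(4)=3, fib(5)=5, fib(6)=8, fib(7)=13, fib(8)=21, fib(9)=34, fib(10)=55
= 55


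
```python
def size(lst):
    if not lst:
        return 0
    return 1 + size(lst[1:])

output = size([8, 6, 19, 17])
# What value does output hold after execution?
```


size([8, 6, 19, 17])
= 1 + size([6, 19, 17])
= 1 + 1 + size([19, 17])
= 1 + 1 + 1 + size([17])
= 1 + 1 + 1 + 1 + size([])
= 1 + 1 + 1 + 1 + 0
= 4


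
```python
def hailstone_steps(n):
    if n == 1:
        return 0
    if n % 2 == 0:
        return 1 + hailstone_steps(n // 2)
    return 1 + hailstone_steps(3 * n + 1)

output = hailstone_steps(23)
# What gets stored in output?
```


hailstone_steps(23)
23 is odd -> 3*23+1 = 70 -> hailstone_steps(70)
70 is even -> hailstone_steps(35)
35 is odd -> 3*35+1 = 106 -> hailstone_steps(106)
106 is even -> hailstone_steps(53)
53 is odd -> 3*53+1 = 160 -> hailstone_steps(160)
160 is even -> hailstone_steps(80)
80 is even -> hailstone_steps(40)
40 is even -> hailstone_steps(20)
20 is even -> hailstone_steps(10)
10 is even -> hailstone_steps(5)
5 is odd -> 3*5+1 = 16 -> hailstone_steps(16)
16 is even -> hailstone_steps(8)
8 is even -> hailstone_steps(4)
4 is even -> hailstone_steps(2)
2 is even -> hailstone_steps(1)
Reached 1 after 15 steps
= 15


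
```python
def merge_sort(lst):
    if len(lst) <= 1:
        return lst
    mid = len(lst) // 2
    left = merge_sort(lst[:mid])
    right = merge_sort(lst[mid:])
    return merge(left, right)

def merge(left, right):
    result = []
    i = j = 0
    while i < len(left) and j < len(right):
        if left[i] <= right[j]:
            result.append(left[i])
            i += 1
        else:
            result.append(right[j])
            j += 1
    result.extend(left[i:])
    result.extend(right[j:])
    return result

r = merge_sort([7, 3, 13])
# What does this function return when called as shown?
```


merge_sort([7, 3, 13])
Split into [7] and [3, 13]
Left sorted: [7]
Right sorted: [3, 13]
Merge [7] and [3, 13]
= [3, 7, 13]


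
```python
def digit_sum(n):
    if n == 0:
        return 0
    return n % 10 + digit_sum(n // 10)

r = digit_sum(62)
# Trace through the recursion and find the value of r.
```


digit_sum(62)
= 2 + digit_sum(6)
= 2 + 6 + digit_sum(0)
= 2 + 6 + 0
= 8


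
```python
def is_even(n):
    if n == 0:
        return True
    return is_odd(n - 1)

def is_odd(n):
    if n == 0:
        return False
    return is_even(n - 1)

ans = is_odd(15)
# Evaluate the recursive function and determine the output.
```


is_odd(15)
= is_even(14)
= is_odd(13)
= is_even(12)
= is_odd(11)
= is_even(10)
= is_odd(9)
= is_even(8)
= is_odd(7)
= is_even(6)
= is_odd(5)
= is_even(4)
= is_odd(3)
= is_even(2)
= is_odd(1)
= is_even(0)
n == 0: return True
= True


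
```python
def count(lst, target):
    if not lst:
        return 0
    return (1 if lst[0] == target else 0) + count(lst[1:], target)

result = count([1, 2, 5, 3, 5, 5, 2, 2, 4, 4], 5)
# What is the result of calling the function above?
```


count([1, 2, 5, 3, 5, 5, 2, 2, 4, 4], 5)
lst[0]=1 != 5: 0 + count([2, 5, 3, 5, 5, 2, 2, 4, 4], 5)
lst[0]=2 != 5: 0 + count([5, 3, 5, 5, 2, 2, 4, 4], 5)
lst[0]=5 == 5: 1 + count([3, 5, 5, 2, 2, 4, 4], 5)
lst[0]=3 != 5: 0 + count([5, 5, 2, 2, 4, 4], 5)
lst[0]=5 == 5: 1 + count([5, 2, 2, 4, 4], 5)
lst[0]=5 == 5: 1 + count([2, 2, 4, 4], 5)
lst[0]=2 != 5: 0 + count([2, 4, 4], 5)
lst[0]=2 != 5: 0 + count([4, 4], 5)
lst[0]=4 != 5: 0 + count([4], 5)
lst[0]=4 != 5: 0 + count([], 5)
= 3


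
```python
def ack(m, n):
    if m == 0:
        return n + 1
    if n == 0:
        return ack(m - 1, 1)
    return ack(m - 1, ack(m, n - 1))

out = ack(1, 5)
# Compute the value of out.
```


ack(1, 5)
= ack(0, ack(1, 4))
First compute ack(1, 4) = 6
= ack(0, 6)
= 7


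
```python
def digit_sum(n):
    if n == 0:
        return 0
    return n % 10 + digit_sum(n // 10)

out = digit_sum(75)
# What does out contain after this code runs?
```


digit_sum(75)
= 5 + digit_sum(7)
= 5 + 7 + digit_sum(0)
= 5 + 7 + 0
= 12


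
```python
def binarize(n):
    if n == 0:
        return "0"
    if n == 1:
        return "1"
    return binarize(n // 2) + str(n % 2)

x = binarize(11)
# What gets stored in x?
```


binarize(11)
= binarize(5) + "1"
= binarize(2) + "1" + "1"
= binarize(1) + "0" + "1" + "1"
= "1" + "0" + "1" + "1"
= "1011"


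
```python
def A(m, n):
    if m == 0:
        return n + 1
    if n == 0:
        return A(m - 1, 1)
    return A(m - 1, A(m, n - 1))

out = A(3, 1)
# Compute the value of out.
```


A(3, 1)
= A(2, A(3, 0))
First compute A(3, 0) = 5
= A(2, 5)
= 13


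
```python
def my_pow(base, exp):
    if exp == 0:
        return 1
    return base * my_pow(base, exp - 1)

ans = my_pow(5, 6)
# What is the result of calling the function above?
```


my_pow(5, 6)
= 5 * my_pow(5, 5)
= 5 * 5 * my_pow(5, 4)
= 5 * 5 * 5 * my_pow(5, 3)
= 5 * 5 * 5 * 5 * my_pow(5, 2)
= 5 * 5 * 5 * 5 * 5 * my_pow(5, 1)
= 5 * 5 * 5 * 5 * 5 * 5 * my_pow(5, 0)
= 5 * 5 * 5 * 5 * 5 * 5 * 1
= 15625


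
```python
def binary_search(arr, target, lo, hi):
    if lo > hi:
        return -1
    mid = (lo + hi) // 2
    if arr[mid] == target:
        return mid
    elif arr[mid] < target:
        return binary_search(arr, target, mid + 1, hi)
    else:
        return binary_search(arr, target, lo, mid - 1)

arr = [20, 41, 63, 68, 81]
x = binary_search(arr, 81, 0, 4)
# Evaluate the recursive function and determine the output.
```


binary_search(arr, 81, 0, 4)
lo=0, hi=4, mid=2, arr[mid]=63
63 < 81, search right half
lo=3, hi=4, mid=3, arr[mid]=68
68 < 81, search right half
lo=4, hi=4, mid=4, arr[mid]=81
arr[4] == 81, found at index 4
= 4


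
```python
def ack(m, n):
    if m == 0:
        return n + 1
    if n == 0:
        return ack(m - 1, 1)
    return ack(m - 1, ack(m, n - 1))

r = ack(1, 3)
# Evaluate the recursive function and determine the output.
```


ack(1, 3)
= ack(0, ack(1, 2))
First compute ack(1, 2) = 4
= ack(0, 4)
= 5


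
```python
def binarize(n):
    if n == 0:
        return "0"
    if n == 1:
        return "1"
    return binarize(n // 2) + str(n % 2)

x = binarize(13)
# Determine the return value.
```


binarize(13)
= binarize(6) + "1"
= binarize(3) + "0" + "1"
= binarize(1) + "1" + "0" + "1"
= "1" + "1" + "0" + "1"
= "1101"


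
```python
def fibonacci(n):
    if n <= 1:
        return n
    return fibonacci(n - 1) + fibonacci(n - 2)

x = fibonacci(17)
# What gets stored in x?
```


fibonacci(17)
= fibonacci(16) + fibonacci(15)
= (fibonacci(15) + fibonacci(14)) + fibonacci(15)
Computing bottom-up: fibonacci(0)=0, fibonacci(1)=1, fibonacci(2)=1, fibonacci(3)=2, fibonacci(4)=3, fibonacci(5)=5, fibonacci(6)=8, fibonacci(7)=13, fibonacci(8)=21, fibonacci(9)=34, fibonacci(10)=55, fibonacci(11)=89, fibonacci(12)=144, fibonacci(13)=233, fibonacci(14)=377, fibonacci(15)=610, fibonacci(16)=987, fibonacci(17)=1597
= 1597


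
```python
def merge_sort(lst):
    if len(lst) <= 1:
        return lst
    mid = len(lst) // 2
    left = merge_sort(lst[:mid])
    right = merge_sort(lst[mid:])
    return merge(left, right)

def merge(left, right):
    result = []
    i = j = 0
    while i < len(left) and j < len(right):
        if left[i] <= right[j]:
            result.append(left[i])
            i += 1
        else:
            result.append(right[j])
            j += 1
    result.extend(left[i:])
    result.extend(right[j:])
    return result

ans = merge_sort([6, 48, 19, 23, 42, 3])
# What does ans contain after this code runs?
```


merge_sort([6, 48, 19, 23, 42, 3])
Split into [6, 48, 19] and [23, 42, 3]
Left sorted: [6, 19, 48]
Right sorted: [3, 23, 42]
Merge [6, 19, 48] and [3, 23, 42]
= [3, 6, 19, 23, 42, 48]


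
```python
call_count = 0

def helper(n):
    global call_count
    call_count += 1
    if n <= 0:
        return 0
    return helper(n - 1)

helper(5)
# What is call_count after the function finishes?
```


helper(5) calls helper(4) calls ... calls helper(0)
Total calls: 5 + 1 (for base case) = 6


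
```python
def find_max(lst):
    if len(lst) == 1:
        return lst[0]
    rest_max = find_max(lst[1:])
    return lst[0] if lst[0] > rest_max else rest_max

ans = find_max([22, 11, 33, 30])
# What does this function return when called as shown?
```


find_max([22, 11, 33, 30])
= compare 22 with find_max([11, 33, 30])
= compare 11 with find_max([33, 30])
= compare 33 with find_max([30])
Base: find_max([30]) = 30
compare 33 with 30: max = 33
compare 11 with 33: max = 33
compare 22 with 33: max = 33
= 33


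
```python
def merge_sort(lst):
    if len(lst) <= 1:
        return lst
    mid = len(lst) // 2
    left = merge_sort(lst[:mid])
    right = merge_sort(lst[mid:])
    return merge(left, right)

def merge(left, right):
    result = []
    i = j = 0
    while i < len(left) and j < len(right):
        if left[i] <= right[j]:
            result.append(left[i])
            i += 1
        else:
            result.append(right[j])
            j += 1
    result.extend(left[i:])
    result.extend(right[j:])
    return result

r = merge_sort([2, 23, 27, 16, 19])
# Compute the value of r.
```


merge_sort([2, 23, 27, 16, 19])
Split into [2, 23] and [27, 16, 19]
Left sorted: [2, 23]
Right sorted: [16, 19, 27]
Merge [2, 23] and [16, 19, 27]
= [2, 16, 19, 23, 27]


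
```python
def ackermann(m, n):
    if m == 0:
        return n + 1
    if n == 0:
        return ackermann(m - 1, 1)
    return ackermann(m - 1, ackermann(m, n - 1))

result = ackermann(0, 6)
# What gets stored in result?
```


ackermann(0, 6)
m == 0: return 6 + 1 = 7
= 7


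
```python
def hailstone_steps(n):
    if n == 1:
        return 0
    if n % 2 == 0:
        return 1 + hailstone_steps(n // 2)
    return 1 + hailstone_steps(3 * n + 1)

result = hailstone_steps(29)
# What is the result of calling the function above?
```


hailstone_steps(29)
29 is odd -> 3*29+1 = 88 -> hailstone_steps(88)
88 is even -> hailstone_steps(44)
44 is even -> hailstone_steps(22)
22 is even -> hailstone_steps(11)
11 is odd -> 3*11+1 = 34 -> hailstone_steps(34)
34 is even -> hailstone_steps(17)
17 is odd -> 3*17+1 = 52 -> hailstone_steps(52)
52 is even -> hailstone_steps(26)
26 is even -> hailstone_steps(13)
13 is odd -> 3*13+1 = 40 -> hailstone_steps(40)
40 is even -> hailstone_steps(20)
20 is even -> hailstone_steps(10)
10 is even -> hailstone_steps(5)
5 is odd -> 3*5+1 = 16 -> hailstone_steps(16)
16 is even -> hailstone_steps(8)
8 is even -> hailstone_steps(4)
4 is even -> hailstone_steps(2)
2 is even -> hailstone_steps(1)
Reached 1 after 18 steps
= 18


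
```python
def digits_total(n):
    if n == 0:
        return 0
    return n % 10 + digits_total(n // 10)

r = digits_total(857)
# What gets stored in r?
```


digits_total(857)
= 7 + digits_total(85)
= 7 + 5 + digits_total(8)
= 7 + 5 + 8 + digits_total(0)
= 7 + 5 + 8 + 0
= 20


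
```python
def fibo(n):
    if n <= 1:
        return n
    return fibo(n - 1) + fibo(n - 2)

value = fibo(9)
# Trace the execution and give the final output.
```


fibo(9)
= fibo(8) + fibo(7)
= (fibo(7) + fibo(6)) + fibo(7)
Computing bottom-up: fibo(0)=0, fibo(1)=1, fibo(2)=1, fibo(3)=2, fibo(4)=3, fibo(5)=5, fibo(6)=8, fibo(7)=13, fibo(8)=21, fibo(9)=34
= 34


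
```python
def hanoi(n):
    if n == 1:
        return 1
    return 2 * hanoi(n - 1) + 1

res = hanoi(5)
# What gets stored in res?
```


hanoi(5)
= 2 * hanoi(4) + 1
= 2 * (2 * hanoi(3) + 1) + 1
= 2 * (2 * (2 * hanoi(2) + 1) + 1) + 1
= 2 * (2 * (2 * (2 * hanoi(1) + 1) + 1) + 1) + 1
Now compute bottom-up:
hanoi(1) = 1
hanoi(2) = 2 * 1 + 1 = 3
hanoi(3) = 2 * 3 + 1 = 7
hanoi(4) = 2 * 7 + 1 = 15
hanoi(5) = 2 * 15 + 1 = 31
= 31


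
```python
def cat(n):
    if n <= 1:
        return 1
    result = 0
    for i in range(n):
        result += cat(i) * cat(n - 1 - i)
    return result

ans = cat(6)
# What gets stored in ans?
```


cat(6)
= sum of cat(i) * cat(6-1-i) for i in 0..5
First compute sub-values bottom-up:
  cat(0) = 1, cat(1) = 1
  cat(2) = 1*1 + 1*1 = 2
  cat(3) = 1*2 + 1*1 + 2*1 = 5
  cat(4) = 1*5 + 1*2 + 2*1 + 5*1 = 14
  cat(5) = 1*14 + 1*5 + 2*2 + 5*1 + 14*1 = 42
Now cat(6):
  cat(0)*cat(5) = 1*42 = 42
  cat(1)*cat(4) = 1*14 = 14
  cat(2)*cat(3) = 2*5 = 10
  cat(3)*cat(2) = 5*2 = 10
  cat(4)*cat(1) = 14*1 = 14
  cat(5)*cat(0) = 42*1 = 42
= 42 + 14 + 10 + 10 + 14 + 42
= 132


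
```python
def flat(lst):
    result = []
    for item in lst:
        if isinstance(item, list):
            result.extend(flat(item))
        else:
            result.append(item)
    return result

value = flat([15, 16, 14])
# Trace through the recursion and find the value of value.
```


flat([15, 16, 14])
Processing each element:
  15 is not a list -> append 15
  16 is not a list -> append 16
  14 is not a list -> append 14
= [15, 16, 14]


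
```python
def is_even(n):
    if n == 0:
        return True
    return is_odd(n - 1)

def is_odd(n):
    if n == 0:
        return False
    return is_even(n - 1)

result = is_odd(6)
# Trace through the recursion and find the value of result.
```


is_odd(6)
= is_even(5)
= is_odd(4)
= is_even(3)
= is_odd(2)
= is_even(1)
= is_odd(0)
n == 0: return False
= False


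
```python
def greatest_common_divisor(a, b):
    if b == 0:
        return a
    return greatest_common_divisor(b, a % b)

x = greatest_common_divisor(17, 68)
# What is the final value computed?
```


greatest_common_divisor(17, 68)
= greatest_common_divisor(68, 17 % 68) = greatest_common_divisor(68, 17)
= greatest_common_divisor(17, 68 % 17) = greatest_common_divisor(17, 0)
b == 0, return a = 17


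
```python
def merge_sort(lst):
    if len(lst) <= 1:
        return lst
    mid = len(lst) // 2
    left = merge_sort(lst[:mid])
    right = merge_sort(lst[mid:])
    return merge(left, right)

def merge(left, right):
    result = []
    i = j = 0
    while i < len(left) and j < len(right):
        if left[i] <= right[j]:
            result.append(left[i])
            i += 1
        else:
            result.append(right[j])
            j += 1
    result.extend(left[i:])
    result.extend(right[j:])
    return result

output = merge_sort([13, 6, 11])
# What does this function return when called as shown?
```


merge_sort([13, 6, 11])
Split into [13] and [6, 11]
Left sorted: [13]
Right sorted: [6, 11]
Merge [13] and [6, 11]
= [6, 11, 13]


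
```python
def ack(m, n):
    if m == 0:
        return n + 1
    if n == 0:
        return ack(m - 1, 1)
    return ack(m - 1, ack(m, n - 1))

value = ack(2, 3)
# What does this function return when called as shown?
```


ack(2, 3)
= ack(1, ack(2, 2))
First compute ack(2, 2) = 7
= ack(1, 7)
= 9


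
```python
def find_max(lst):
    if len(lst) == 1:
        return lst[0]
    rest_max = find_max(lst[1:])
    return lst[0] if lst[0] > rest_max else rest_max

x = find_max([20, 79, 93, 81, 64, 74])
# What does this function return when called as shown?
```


find_max([20, 79, 93, 81, 64, 74])
= compare 20 with find_max([79, 93, 81, 64, 74])
= compare 79 with find_max([93, 81, 64, 74])
= compare 93 with find_max([81, 64, 74])
= compare 81 with find_max([64, 74])
= compare 64 with find_max([74])
Base: find_max([74]) = 74
compare 64 with 74: max = 74
compare 81 with 74: max = 81
compare 93 with 81: max = 93
compare 79 with 93: max = 93
compare 20 with 93: max = 93
= 93


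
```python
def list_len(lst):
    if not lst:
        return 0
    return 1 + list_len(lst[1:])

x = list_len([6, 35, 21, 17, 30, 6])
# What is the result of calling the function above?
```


list_len([6, 35, 21, 17, 30, 6])
= 1 + list_len([35, 21, 17, 30, 6])
= 1 + 1 + list_len([21, 17, 30, 6])
= 1 + 1 + 1 + list_len([17, 30, 6])
= 1 + 1 + 1 + 1 + list_len([30, 6])
= 1 + 1 + 1 + 1 + 1 + list_len([6])
= 1 + 1 + 1 + 1 + 1 + 1 + list_len([])
= 1 + 1 + 1 + 1 + 1 + 1 + 0
= 6


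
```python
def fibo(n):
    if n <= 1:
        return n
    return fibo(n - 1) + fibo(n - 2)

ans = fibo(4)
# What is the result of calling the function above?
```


fibo(4)
= fibo(3) + fibo(2)
= (fibo(2) + fibo(1)) + fibo(2)
Computing bottom-up: fibo(0)=0, fibo(1)=1, fibo(2)=1, fibo(3)=2, fibo(4)=3
= 3


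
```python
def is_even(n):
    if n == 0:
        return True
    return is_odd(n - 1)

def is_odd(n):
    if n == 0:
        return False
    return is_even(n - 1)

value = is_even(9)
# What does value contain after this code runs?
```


is_even(9)
= is_odd(8)
= is_even(7)
= is_odd(6)
= is_even(5)
= is_odd(4)
= is_even(3)
= is_odd(2)
= is_even(1)
= is_odd(0)
n == 0: return False
= False


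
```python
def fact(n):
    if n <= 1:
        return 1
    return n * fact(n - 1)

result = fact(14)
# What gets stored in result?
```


fact(14)
= 14 * fact(13)
= 14 * 13 * fact(12)
= 14 * 13 * 12 * fact(11)
= 14 * 13 * 12 * 11 * fact(10)
= 14 * 13 * 12 * 11 * 10 * fact(9)
= 14 * 13 * 12 * 11 * 10 * 9 * fact(8)
= 14 * 13 * 12 * 11 * 10 * 9 * 8 * fact(7)
= 14 * 13 * 12 * 11 * 10 * 9 * 8 * 7 * fact(6)
= 14 * 13 * 12 * 11 * 10 * 9 * 8 * 7 * 6 * fact(5)
= 14 * 13 * 12 * 11 * 10 * 9 * 8 * 7 * 6 * 5 * fact(4)
= 14 * 13 * 12 * 11 * 10 * 9 * 8 * 7 * 6 * 5 * 4 * fact(3)
= 14 * 13 * 12 * 11 * 10 * 9 * 8 * 7 * 6 * 5 * 4 * 3 * fact(2)
= 14 * 13 * 12 * 11 * 10 * 9 * 8 * 7 * 6 * 5 * 4 * 3 * 2 * fact(1)
= 14 * 13 * 12 * 11 * 10 * 9 * 8 * 7 * 6 * 5 * 4 * 3 * 2 * 1
= 87178291200


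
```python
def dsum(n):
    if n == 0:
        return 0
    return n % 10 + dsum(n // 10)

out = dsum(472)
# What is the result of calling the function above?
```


dsum(472)
= 2 + dsum(47)
= 2 + 7 + dsum(4)
= 2 + 7 + 4 + dsum(0)
= 2 + 7 + 4 + 0
= 13


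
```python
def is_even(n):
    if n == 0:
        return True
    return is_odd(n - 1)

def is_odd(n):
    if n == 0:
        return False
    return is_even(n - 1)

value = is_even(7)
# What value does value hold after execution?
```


is_even(7)
= is_odd(6)
= is_even(5)
= is_odd(4)
= is_even(3)
= is_odd(2)
= is_even(1)
= is_odd(0)
n == 0: return False
= False


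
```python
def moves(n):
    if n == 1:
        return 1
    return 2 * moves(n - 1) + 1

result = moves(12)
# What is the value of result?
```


moves(12)
= 2 * moves(11) + 1
= 2 * (2 * moves(10) + 1) + 1
= 2 * (2 * (2 * moves(9) + 1) + 1) + 1
= 2 * (2 * (2 * (2 * moves(8) + 1) + 1) + 1) + 1
= 2 * (2 * (2 * (2 * (2 * moves(7) + 1) + 1) + 1) + 1) + 1
= 2 * (2 * (2 * (2 * (2 * (2 * moves(6) + 1) + 1) + 1) + 1) + 1) + 1
= 2 * (2 * (2 * (2 * (2 * (2 * (2 * moves(5) + 1) + 1) + 1) + 1) + 1) + 1) + 1
= 2 * (2 * (2 * (2 * (2 * (2 * (2 * (2 * moves(4) + 1) + 1) + 1) + 1) + 1) + 1) + 1) + 1
= 2 * (2 * (2 * (2 * (2 * (2 * (2 * (2 * (2 * moves(3) + 1) + 1) + 1) + 1) + 1) + 1) + 1) + 1) + 1
= 2 * (2 * (2 * (2 * (2 * (2 * (2 * (2 * (2 * (2 * moves(2) + 1) + 1) + 1) + 1) + 1) + 1) + 1) + 1) + 1) + 1
= 2 * (2 * (2 * (2 * (2 * (2 * (2 * (2 * (2 * (2 * (2 * moves(1) + 1) + 1) + 1) + 1) + 1) + 1) + 1) + 1) + 1) + 1) + 1
Now compute bottom-up:
moves(1) = 1
moves(2) = 2 * 1 + 1 = 3
moves(3) = 2 * 3 + 1 = 7
moves(4) = 2 * 7 + 1 = 15
moves(5) = 2 * 15 + 1 = 31
moves(6) = 2 * 31 + 1 = 63
moves(7) = 2 * 63 + 1 = 127
moves(8) = 2 * 127 + 1 = 255
moves(9) = 2 * 255 + 1 = 511
moves(10) = 2 * 511 + 1 = 1023
moves(11) = 2 * 1023 + 1 = 2047
moves(12) = 2 * 2047 + 1 = 4095
= 4095


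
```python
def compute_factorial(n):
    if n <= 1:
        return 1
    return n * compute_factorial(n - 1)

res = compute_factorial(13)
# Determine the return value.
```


compute_factorial(13)
= 13 * compute_factorial(12)
= 13 * 12 * compute_factorial(11)
= 13 * 12 * 11 * compute_factorial(10)
= 13 * 12 * 11 * 10 * compute_factorial(9)
= 13 * 12 * 11 * 10 * 9 * compute_factorial(8)
= 13 * 12 * 11 * 10 * 9 * 8 * compute_factorial(7)
= 13 * 12 * 11 * 10 * 9 * 8 * 7 * compute_factorial(6)
= 13 * 12 * 11 * 10 * 9 * 8 * 7 * 6 * compute_factorial(5)
= 13 * 12 * 11 * 10 * 9 * 8 * 7 * 6 * 5 * compute_factorial(4)
= 13 * 12 * 11 * 10 * 9 * 8 * 7 * 6 * 5 * 4 * compute_factorial(3)
= 13 * 12 * 11 * 10 * 9 * 8 * 7 * 6 * 5 * 4 * 3 * compute_factorial(2)
= 13 * 12 * 11 * 10 * 9 * 8 * 7 * 6 * 5 * 4 * 3 * 2 * compute_factorial(1)
= 13 * 12 * 11 * 10 * 9 * 8 * 7 * 6 * 5 * 4 * 3 * 2 * 1
= 6227020800


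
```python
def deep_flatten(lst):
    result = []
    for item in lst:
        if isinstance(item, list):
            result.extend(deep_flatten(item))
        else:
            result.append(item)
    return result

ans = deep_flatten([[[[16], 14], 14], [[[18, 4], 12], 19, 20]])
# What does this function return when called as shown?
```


deep_flatten([[[[16], 14], 14], [[[18, 4], 12], 19, 20]])
Processing each element:
  [[[16], 14], 14] is a list -> deep_flatten recursively -> [16, 14, 14]
  [[[18, 4], 12], 19, 20] is a list -> deep_flatten recursively -> [18, 4, 12, 19, 20]
= [16, 14, 14, 18, 4, 12, 19, 20]


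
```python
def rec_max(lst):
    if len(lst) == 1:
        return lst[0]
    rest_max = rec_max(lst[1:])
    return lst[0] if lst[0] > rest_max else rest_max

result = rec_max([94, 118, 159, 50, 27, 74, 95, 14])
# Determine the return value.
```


rec_max([94, 118, 159, 50, 27, 74, 95, 14])
= compare 94 with rec_max([118, 159, 50, 27, 74, 95, 14])
= compare 118 with rec_max([159, 50, 27, 74, 95, 14])
= compare 159 with rec_max([50, 27, 74, 95, 14])
= compare 50 with rec_max([27, 74, 95, 14])
= compare 27 with rec_max([74, 95, 14])
= compare 74 with rec_max([95, 14])
= compare 95 with rec_max([14])
Base: rec_max([14]) = 14
compare 95 with 14: max = 95
compare 74 with 95: max = 95
compare 27 with 95: max = 95
compare 50 with 95: max = 95
compare 159 with 95: max = 159
compare 118 with 159: max = 159
compare 94 with 159: max = 159
= 159


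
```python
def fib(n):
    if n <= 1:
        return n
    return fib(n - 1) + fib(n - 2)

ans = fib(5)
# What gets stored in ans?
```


fib(5)
= fib(4) + fib(3)
= (fib(3) + fib(2)) + fib(3)
Computing bottom-up: fib(0)=0, fib(1)=1, fib(2)=1, fib(3)=2, fib(4)=3, fib(5)=5
= 5


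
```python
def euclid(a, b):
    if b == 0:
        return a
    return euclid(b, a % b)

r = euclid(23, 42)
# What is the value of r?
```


euclid(23, 42)
= euclid(42, 23 % 42) = euclid(42, 23)
= euclid(23, 42 % 23) = euclid(23, 19)
= euclid(19, 23 % 19) = euclid(19, 4)
= euclid(4, 19 % 4) = euclid(4, 3)
= euclid(3, 4 % 3) = euclid(3, 1)
= euclid(1, 3 % 1) = euclid(1, 0)
b == 0, return a = 1


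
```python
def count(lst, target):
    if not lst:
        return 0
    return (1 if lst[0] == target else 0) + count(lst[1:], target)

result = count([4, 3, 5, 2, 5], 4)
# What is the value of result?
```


count([4, 3, 5, 2, 5], 4)
lst[0]=4 == 4: 1 + count([3, 5, 2, 5], 4)
lst[0]=3 != 4: 0 + count([5, 2, 5], 4)
lst[0]=5 != 4: 0 + count([2, 5], 4)
lst[0]=2 != 4: 0 + count([5], 4)
lst[0]=5 != 4: 0 + count([], 4)
= 1


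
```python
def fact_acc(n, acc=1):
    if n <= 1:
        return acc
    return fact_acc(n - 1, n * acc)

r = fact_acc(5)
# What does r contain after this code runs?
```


fact_acc(5, 1)
= fact_acc(4, 5 * 1) = fact_acc(4, 5)
= fact_acc(3, 4 * 5) = fact_acc(3, 20)
= fact_acc(2, 3 * 20) = fact_acc(2, 60)
= fact_acc(1, 2 * 60) = fact_acc(1, 120)
n <= 1, return acc = 120


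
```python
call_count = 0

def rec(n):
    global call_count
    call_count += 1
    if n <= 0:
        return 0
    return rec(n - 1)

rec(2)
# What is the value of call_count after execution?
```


rec(2) calls rec(1) calls ... calls rec(0)
Total calls: 2 + 1 (for base case) = 3


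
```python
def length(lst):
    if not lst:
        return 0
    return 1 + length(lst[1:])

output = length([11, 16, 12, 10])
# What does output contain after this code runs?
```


length([11, 16, 12, 10])
= 1 + length([16, 12, 10])
= 1 + 1 + length([12, 10])
= 1 + 1 + 1 + length([10])
= 1 + 1 + 1 + 1 + length([])
= 1 + 1 + 1 + 1 + 0
= 4


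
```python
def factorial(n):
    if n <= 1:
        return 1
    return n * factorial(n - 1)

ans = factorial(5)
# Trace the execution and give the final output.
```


factorial(5)
= 5 * factorial(4)
= 5 * 4 * factorial(3)
= 5 * 4 * 3 * factorial(2)
= 5 * 4 * 3 * 2 * factorial(1)
= 5 * 4 * 3 * 2 * 1
= 120


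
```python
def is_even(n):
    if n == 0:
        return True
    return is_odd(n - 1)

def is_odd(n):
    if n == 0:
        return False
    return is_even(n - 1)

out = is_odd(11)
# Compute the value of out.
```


is_odd(11)
= is_even(10)
= is_odd(9)
= is_even(8)
= is_odd(7)
= is_even(6)
= is_odd(5)
= is_even(4)
= is_odd(3)
= is_even(2)
= is_odd(1)
= is_even(0)
n == 0: return True
= True


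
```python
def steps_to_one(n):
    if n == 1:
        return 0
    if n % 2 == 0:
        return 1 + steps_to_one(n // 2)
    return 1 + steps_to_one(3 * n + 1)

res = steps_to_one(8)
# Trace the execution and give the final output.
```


steps_to_one(8)
8 is even -> steps_to_one(4)
4 is even -> steps_to_one(2)
2 is even -> steps_to_one(1)
Reached 1 after 3 steps
= 3


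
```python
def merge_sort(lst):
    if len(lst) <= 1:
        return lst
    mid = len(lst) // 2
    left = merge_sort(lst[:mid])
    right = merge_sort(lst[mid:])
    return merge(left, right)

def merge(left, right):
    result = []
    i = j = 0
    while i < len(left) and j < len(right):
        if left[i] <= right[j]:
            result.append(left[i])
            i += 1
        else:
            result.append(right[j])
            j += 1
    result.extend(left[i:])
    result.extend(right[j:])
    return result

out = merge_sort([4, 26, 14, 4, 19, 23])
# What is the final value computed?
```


merge_sort([4, 26, 14, 4, 19, 23])
Split into [4, 26, 14] and [4, 19, 23]
Left sorted: [4, 14, 26]
Right sorted: [4, 19, 23]
Merge [4, 14, 26] and [4, 19, 23]
= [4, 4, 14, 19, 23, 26]


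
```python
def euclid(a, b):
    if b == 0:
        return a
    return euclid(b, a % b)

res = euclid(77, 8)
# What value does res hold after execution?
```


euclid(77, 8)
= euclid(8, 77 % 8) = euclid(8, 5)
= euclid(5, 8 % 5) = euclid(5, 3)
= euclid(3, 5 % 3) = euclid(3, 2)
= euclid(2, 3 % 2) = euclid(2, 1)
= euclid(1, 2 % 1) = euclid(1, 0)
b == 0, return a = 1


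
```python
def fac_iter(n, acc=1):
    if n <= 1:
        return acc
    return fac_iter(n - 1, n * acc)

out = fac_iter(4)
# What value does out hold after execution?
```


fac_iter(4, 1)
= fac_iter(3, 4 * 1) = fac_iter(3, 4)
= fac_iter(2, 3 * 4) = fac_iter(2, 12)
= fac_iter(1, 2 * 12) = fac_iter(1, 24)
n <= 1, return acc = 24


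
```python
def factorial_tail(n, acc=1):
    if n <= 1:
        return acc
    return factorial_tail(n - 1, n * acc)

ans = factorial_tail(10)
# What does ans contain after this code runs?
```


factorial_tail(10, 1)
= factorial_tail(9, 10 * 1) = factorial_tail(9, 10)
= factorial_tail(8, 9 * 10) = factorial_tail(8, 90)
= factorial_tail(7, 8 * 90) = factorial_tail(7, 720)
= factorial_tail(6, 7 * 720) = factorial_tail(6, 5040)
= factorial_tail(5, 6 * 5040) = factorial_tail(5, 30240)
= factorial_tail(4, 5 * 30240) = factorial_tail(4, 151200)
= factorial_tail(3, 4 * 151200) = factorial_tail(3, 604800)
= factorial_tail(2, 3 * 604800) = factorial_tail(2, 1814400)
= factorial_tail(1, 2 * 1814400) = factorial_tail(1, 3628800)
n <= 1, return acc = 3628800


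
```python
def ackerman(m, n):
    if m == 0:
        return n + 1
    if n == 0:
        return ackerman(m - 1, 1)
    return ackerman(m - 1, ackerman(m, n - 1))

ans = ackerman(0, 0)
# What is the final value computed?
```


ackerman(0, 0)
m == 0: return 0 + 1 = 1
= 1


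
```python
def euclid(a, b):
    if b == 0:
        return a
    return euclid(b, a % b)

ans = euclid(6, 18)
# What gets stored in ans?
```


euclid(6, 18)
= euclid(18, 6 % 18) = euclid(18, 6)
= euclid(6, 18 % 6) = euclid(6, 0)
b == 0, return a = 6


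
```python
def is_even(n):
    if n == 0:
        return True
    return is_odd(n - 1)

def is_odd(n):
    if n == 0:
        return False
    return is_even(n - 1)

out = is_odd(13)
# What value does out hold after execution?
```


is_odd(13)
= is_even(12)
= is_odd(11)
= is_even(10)
= is_odd(9)
= is_even(8)
= is_odd(7)
= is_even(6)
= is_odd(5)
= is_even(4)
= is_odd(3)
= is_even(2)
= is_odd(1)
= is_even(0)
n == 0: return True
= True


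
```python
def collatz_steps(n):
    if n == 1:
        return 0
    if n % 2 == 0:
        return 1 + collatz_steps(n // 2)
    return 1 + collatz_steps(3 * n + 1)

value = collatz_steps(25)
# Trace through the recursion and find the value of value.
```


collatz_steps(25)
25 is odd -> 3*25+1 = 76 -> collatz_steps(76)
76 is even -> collatz_steps(38)
38 is even -> collatz_steps(19)
19 is odd -> 3*19+1 = 58 -> collatz_steps(58)
58 is even -> collatz_steps(29)
29 is odd -> 3*29+1 = 88 -> collatz_steps(88)
88 is even -> collatz_steps(44)
44 is even -> collatz_steps(22)
22 is even -> collatz_steps(11)
11 is odd -> 3*11+1 = 34 -> collatz_steps(34)
34 is even -> collatz_steps(17)
17 is odd -> 3*17+1 = 52 -> collatz_steps(52)
52 is even -> collatz_steps(26)
26 is even -> collatz_steps(13)
13 is odd -> 3*13+1 = 40 -> collatz_steps(40)
40 is even -> collatz_steps(20)
20 is even -> collatz_steps(10)
10 is even -> collatz_steps(5)
5 is odd -> 3*5+1 = 16 -> collatz_steps(16)
16 is even -> collatz_steps(8)
8 is even -> collatz_steps(4)
4 is even -> collatz_steps(2)
2 is even -> collatz_steps(1)
Reached 1 after 23 steps
= 23


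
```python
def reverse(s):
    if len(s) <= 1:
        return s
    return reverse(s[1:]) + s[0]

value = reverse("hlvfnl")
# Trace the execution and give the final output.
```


reverse("hlvfnl")
= reverse("lvfnl") + "h"
= reverse("vfnl") + "l" + "h"
= reverse("fnl") + "v" + "l" + "h"
= reverse("nl") + "f" + "v" + "l" + "h"
= reverse("l") + "n" + "f" + "v" + "l" + "h"
= "l" + "n" + "f" + "v" + "l" + "h"
= "lnfvlh"


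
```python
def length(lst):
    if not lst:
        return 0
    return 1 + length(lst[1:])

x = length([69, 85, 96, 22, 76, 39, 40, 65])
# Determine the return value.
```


length([69, 85, 96, 22, 76, 39, 40, 65])
= 1 + length([85, 96, 22, 76, 39, 40, 65])
= 1 + 1 + length([96, 22, 76, 39, 40, 65])
= 1 + 1 + 1 + length([22, 76, 39, 40, 65])
= 1 + 1 + 1 + 1 + length([76, 39, 40, 65])
= 1 + 1 + 1 + 1 + 1 + length([39, 40, 65])
= 1 + 1 + 1 + 1 + 1 + 1 + length([40, 65])
= 1 + 1 + 1 + 1 + 1 + 1 + 1 + length([65])
= 1 + 1 + 1 + 1 + 1 + 1 + 1 + 1 + length([])
= 1 + 1 + 1 + 1 + 1 + 1 + 1 + 1 + 0
= 8


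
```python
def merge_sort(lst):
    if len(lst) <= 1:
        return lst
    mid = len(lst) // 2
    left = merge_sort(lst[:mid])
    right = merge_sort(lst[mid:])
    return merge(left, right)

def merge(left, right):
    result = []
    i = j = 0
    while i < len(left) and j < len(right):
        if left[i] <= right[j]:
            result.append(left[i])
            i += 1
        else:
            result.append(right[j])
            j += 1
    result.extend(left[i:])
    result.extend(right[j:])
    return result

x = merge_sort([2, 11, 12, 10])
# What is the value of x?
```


merge_sort([2, 11, 12, 10])
Split into [2, 11] and [12, 10]
Left sorted: [2, 11]
Right sorted: [10, 12]
Merge [2, 11] and [10, 12]
= [2, 10, 11, 12]


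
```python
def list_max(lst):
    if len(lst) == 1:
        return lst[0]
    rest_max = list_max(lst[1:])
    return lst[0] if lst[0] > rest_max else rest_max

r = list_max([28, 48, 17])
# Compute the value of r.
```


list_max([28, 48, 17])
= compare 28 with list_max([48, 17])
= compare 48 with list_max([17])
Base: list_max([17]) = 17
compare 48 with 17: max = 48
compare 28 with 48: max = 48
= 48


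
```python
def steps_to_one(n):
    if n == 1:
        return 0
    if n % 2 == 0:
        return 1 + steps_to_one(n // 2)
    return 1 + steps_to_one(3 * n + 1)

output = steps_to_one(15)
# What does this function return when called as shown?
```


steps_to_one(15)
15 is odd -> 3*15+1 = 46 -> steps_to_one(46)
46 is even -> steps_to_one(23)
23 is odd -> 3*23+1 = 70 -> steps_to_one(70)
70 is even -> steps_to_one(35)
35 is odd -> 3*35+1 = 106 -> steps_to_one(106)
106 is even -> steps_to_one(53)
53 is odd -> 3*53+1 = 160 -> steps_to_one(160)
160 is even -> steps_to_one(80)
80 is even -> steps_to_one(40)
40 is even -> steps_to_one(20)
20 is even -> steps_to_one(10)
10 is even -> steps_to_one(5)
5 is odd -> 3*5+1 = 16 -> steps_to_one(16)
16 is even -> steps_to_one(8)
8 is even -> steps_to_one(4)
4 is even -> steps_to_one(2)
2 is even -> steps_to_one(1)
Reached 1 after 17 steps
= 17
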